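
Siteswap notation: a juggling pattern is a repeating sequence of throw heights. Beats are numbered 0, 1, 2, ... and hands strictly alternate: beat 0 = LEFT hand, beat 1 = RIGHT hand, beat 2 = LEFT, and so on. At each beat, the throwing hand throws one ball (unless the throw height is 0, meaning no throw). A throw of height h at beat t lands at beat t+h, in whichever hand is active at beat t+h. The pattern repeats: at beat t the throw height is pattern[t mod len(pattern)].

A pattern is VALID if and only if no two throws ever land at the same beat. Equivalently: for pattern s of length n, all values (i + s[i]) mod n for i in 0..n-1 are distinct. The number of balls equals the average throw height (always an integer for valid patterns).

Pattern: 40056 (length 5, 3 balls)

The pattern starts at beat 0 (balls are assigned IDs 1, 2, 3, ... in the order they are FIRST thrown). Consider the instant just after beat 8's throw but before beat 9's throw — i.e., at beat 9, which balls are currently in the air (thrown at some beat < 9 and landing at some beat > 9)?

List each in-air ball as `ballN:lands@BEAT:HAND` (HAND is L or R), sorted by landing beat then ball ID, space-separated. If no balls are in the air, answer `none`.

Answer: ball1:lands@10:L ball2:lands@13:R

Derivation:
Beat 0 (L): throw ball1 h=4 -> lands@4:L; in-air after throw: [b1@4:L]
Beat 3 (R): throw ball2 h=5 -> lands@8:L; in-air after throw: [b1@4:L b2@8:L]
Beat 4 (L): throw ball1 h=6 -> lands@10:L; in-air after throw: [b2@8:L b1@10:L]
Beat 5 (R): throw ball3 h=4 -> lands@9:R; in-air after throw: [b2@8:L b3@9:R b1@10:L]
Beat 8 (L): throw ball2 h=5 -> lands@13:R; in-air after throw: [b3@9:R b1@10:L b2@13:R]
Beat 9 (R): throw ball3 h=6 -> lands@15:R; in-air after throw: [b1@10:L b2@13:R b3@15:R]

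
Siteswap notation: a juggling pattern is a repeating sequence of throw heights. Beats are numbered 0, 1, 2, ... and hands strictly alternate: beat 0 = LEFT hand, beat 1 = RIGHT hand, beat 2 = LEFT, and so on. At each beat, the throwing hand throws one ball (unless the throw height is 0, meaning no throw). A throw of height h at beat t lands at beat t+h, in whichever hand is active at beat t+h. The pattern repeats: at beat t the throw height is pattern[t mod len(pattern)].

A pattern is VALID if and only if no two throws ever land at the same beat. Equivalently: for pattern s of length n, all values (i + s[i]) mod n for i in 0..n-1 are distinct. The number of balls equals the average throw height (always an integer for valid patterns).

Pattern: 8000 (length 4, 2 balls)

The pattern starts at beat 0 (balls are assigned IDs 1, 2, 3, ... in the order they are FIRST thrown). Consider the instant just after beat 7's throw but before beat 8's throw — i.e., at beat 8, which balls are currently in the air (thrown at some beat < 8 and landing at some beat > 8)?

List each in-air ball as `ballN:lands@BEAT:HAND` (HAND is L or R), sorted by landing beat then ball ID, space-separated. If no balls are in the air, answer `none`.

Beat 0 (L): throw ball1 h=8 -> lands@8:L; in-air after throw: [b1@8:L]
Beat 4 (L): throw ball2 h=8 -> lands@12:L; in-air after throw: [b1@8:L b2@12:L]
Beat 8 (L): throw ball1 h=8 -> lands@16:L; in-air after throw: [b2@12:L b1@16:L]

Answer: ball2:lands@12:L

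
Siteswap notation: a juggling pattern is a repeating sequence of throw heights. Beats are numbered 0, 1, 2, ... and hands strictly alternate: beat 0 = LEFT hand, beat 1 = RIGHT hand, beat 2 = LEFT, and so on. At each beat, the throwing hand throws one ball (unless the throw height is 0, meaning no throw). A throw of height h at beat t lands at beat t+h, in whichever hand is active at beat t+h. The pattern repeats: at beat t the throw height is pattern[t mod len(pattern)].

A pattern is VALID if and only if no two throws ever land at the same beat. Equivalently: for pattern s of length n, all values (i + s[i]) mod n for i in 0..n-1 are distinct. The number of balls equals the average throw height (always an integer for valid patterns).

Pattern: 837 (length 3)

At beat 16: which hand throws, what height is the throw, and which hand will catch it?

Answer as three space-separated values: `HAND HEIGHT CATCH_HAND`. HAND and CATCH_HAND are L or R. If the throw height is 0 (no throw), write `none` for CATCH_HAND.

Beat 16: 16 mod 2 = 0, so hand = L
Throw height = pattern[16 mod 3] = pattern[1] = 3
Lands at beat 16+3=19, 19 mod 2 = 1, so catch hand = R

Answer: L 3 R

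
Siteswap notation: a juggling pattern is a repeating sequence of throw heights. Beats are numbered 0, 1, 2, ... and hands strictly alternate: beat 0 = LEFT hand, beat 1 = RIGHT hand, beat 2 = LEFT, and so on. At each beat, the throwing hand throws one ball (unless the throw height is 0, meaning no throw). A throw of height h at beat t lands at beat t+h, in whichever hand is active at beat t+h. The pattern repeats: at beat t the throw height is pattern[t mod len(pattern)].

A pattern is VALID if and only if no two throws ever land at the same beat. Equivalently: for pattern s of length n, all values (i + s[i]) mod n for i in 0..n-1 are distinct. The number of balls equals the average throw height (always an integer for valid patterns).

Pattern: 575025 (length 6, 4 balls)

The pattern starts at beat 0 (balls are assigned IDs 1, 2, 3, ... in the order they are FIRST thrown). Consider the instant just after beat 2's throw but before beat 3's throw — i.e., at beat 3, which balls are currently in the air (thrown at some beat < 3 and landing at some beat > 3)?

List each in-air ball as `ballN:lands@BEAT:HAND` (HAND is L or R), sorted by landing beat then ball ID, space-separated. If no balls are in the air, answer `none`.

Beat 0 (L): throw ball1 h=5 -> lands@5:R; in-air after throw: [b1@5:R]
Beat 1 (R): throw ball2 h=7 -> lands@8:L; in-air after throw: [b1@5:R b2@8:L]
Beat 2 (L): throw ball3 h=5 -> lands@7:R; in-air after throw: [b1@5:R b3@7:R b2@8:L]

Answer: ball1:lands@5:R ball3:lands@7:R ball2:lands@8:L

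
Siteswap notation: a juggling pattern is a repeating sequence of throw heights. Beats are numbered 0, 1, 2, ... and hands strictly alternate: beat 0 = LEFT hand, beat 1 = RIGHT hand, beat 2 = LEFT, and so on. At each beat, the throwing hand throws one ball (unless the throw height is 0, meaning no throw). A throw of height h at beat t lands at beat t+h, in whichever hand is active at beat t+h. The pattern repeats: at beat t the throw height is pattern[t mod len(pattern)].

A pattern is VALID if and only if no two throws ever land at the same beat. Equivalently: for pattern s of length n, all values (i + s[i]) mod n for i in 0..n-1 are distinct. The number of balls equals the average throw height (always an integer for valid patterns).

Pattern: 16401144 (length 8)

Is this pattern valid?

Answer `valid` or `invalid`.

Answer: invalid

Derivation:
i=0: (i + s[i]) mod n = (0 + 1) mod 8 = 1
i=1: (i + s[i]) mod n = (1 + 6) mod 8 = 7
i=2: (i + s[i]) mod n = (2 + 4) mod 8 = 6
i=3: (i + s[i]) mod n = (3 + 0) mod 8 = 3
i=4: (i + s[i]) mod n = (4 + 1) mod 8 = 5
i=5: (i + s[i]) mod n = (5 + 1) mod 8 = 6
i=6: (i + s[i]) mod n = (6 + 4) mod 8 = 2
i=7: (i + s[i]) mod n = (7 + 4) mod 8 = 3
Residues: [1, 7, 6, 3, 5, 6, 2, 3], distinct: False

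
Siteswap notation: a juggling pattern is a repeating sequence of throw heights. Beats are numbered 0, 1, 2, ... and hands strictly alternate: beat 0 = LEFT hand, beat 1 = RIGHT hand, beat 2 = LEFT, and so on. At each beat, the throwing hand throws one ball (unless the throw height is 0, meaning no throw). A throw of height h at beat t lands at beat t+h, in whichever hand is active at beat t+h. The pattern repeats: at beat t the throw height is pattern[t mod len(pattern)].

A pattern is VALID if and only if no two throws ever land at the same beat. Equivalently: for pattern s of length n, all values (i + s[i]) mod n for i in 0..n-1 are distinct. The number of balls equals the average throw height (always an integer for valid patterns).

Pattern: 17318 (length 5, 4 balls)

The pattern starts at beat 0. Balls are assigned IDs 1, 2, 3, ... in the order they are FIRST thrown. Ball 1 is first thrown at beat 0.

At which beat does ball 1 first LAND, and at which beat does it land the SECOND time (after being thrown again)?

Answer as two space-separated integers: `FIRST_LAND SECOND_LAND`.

Answer: 1 8

Derivation:
Beat 0 (L): throw ball1 h=1 -> lands@1:R; in-air after throw: [b1@1:R]
Beat 1 (R): throw ball1 h=7 -> lands@8:L; in-air after throw: [b1@8:L]
Beat 2 (L): throw ball2 h=3 -> lands@5:R; in-air after throw: [b2@5:R b1@8:L]
Beat 3 (R): throw ball3 h=1 -> lands@4:L; in-air after throw: [b3@4:L b2@5:R b1@8:L]
Beat 4 (L): throw ball3 h=8 -> lands@12:L; in-air after throw: [b2@5:R b1@8:L b3@12:L]
Beat 5 (R): throw ball2 h=1 -> lands@6:L; in-air after throw: [b2@6:L b1@8:L b3@12:L]
Beat 6 (L): throw ball2 h=7 -> lands@13:R; in-air after throw: [b1@8:L b3@12:L b2@13:R]
Beat 7 (R): throw ball4 h=3 -> lands@10:L; in-air after throw: [b1@8:L b4@10:L b3@12:L b2@13:R]
Beat 8 (L): throw ball1 h=1 -> lands@9:R; in-air after throw: [b1@9:R b4@10:L b3@12:L b2@13:R]
Ball 1: thrown@0 h=1 -> first land @1; rethrown@1 h=7 -> second land @8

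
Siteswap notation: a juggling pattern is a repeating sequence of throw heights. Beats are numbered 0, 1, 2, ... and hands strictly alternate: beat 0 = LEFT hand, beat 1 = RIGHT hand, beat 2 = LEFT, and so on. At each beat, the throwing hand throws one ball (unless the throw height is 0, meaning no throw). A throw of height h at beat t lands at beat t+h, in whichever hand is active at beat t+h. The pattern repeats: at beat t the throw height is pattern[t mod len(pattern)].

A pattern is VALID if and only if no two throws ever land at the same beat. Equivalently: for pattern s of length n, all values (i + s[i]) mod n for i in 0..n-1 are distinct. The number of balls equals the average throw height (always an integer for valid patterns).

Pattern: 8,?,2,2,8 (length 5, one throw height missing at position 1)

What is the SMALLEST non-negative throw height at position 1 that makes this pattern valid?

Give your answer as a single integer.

Answer: 0

Derivation:
i=0: (0 + 8) mod 5 = 3
i=1: s[i]=? (unknown)
i=2: (2 + 2) mod 5 = 4
i=3: (3 + 2) mod 5 = 0
i=4: (4 + 8) mod 5 = 2
Known residues: [0, 2, 3, 4]; need a permutation of 0..4, so missing residue r = 1
Need (1 + s) mod 5 = 1; smallest s = (1 - 1) mod 5 = 0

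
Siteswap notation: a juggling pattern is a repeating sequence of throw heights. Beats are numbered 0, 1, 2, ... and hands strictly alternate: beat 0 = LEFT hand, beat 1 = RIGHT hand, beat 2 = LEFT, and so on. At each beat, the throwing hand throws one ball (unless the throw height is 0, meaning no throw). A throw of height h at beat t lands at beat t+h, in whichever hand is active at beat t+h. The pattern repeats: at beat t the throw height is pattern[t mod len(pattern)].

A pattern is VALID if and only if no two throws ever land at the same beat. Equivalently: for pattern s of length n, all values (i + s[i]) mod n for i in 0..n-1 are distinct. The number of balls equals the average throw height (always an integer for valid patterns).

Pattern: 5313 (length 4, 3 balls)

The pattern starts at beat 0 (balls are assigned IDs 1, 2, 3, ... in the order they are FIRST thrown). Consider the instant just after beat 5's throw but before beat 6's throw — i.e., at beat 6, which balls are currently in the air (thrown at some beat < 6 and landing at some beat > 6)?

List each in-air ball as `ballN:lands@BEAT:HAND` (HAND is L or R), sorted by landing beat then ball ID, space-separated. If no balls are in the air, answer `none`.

Beat 0 (L): throw ball1 h=5 -> lands@5:R; in-air after throw: [b1@5:R]
Beat 1 (R): throw ball2 h=3 -> lands@4:L; in-air after throw: [b2@4:L b1@5:R]
Beat 2 (L): throw ball3 h=1 -> lands@3:R; in-air after throw: [b3@3:R b2@4:L b1@5:R]
Beat 3 (R): throw ball3 h=3 -> lands@6:L; in-air after throw: [b2@4:L b1@5:R b3@6:L]
Beat 4 (L): throw ball2 h=5 -> lands@9:R; in-air after throw: [b1@5:R b3@6:L b2@9:R]
Beat 5 (R): throw ball1 h=3 -> lands@8:L; in-air after throw: [b3@6:L b1@8:L b2@9:R]
Beat 6 (L): throw ball3 h=1 -> lands@7:R; in-air after throw: [b3@7:R b1@8:L b2@9:R]

Answer: ball1:lands@8:L ball2:lands@9:R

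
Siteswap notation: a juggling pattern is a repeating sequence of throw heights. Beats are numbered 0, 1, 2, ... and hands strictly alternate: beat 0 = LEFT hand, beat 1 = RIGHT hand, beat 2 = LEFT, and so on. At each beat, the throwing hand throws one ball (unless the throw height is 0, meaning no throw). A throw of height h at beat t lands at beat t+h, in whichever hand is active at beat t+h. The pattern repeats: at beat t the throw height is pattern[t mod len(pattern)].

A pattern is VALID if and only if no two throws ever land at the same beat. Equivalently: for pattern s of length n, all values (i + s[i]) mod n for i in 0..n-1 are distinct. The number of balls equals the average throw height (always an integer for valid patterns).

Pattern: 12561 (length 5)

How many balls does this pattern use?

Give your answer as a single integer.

Answer: 3

Derivation:
Pattern = [1, 2, 5, 6, 1], length n = 5
  position 0: throw height = 1, running sum = 1
  position 1: throw height = 2, running sum = 3
  position 2: throw height = 5, running sum = 8
  position 3: throw height = 6, running sum = 14
  position 4: throw height = 1, running sum = 15
Total sum = 15; balls = sum / n = 15 / 5 = 3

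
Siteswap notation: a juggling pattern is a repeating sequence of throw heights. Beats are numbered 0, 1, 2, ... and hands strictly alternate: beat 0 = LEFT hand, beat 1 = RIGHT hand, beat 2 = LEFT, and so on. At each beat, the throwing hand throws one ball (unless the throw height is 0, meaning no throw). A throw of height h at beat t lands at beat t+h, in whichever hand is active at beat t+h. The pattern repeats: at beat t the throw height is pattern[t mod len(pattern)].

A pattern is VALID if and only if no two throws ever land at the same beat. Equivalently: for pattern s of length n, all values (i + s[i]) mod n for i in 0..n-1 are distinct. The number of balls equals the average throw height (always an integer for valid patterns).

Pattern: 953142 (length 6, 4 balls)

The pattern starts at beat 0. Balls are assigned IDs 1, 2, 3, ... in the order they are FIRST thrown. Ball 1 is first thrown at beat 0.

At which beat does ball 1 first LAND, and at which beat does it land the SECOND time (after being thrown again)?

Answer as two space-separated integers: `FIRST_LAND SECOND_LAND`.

Beat 0 (L): throw ball1 h=9 -> lands@9:R; in-air after throw: [b1@9:R]
Beat 1 (R): throw ball2 h=5 -> lands@6:L; in-air after throw: [b2@6:L b1@9:R]
Beat 2 (L): throw ball3 h=3 -> lands@5:R; in-air after throw: [b3@5:R b2@6:L b1@9:R]
Beat 3 (R): throw ball4 h=1 -> lands@4:L; in-air after throw: [b4@4:L b3@5:R b2@6:L b1@9:R]
Beat 4 (L): throw ball4 h=4 -> lands@8:L; in-air after throw: [b3@5:R b2@6:L b4@8:L b1@9:R]
Beat 5 (R): throw ball3 h=2 -> lands@7:R; in-air after throw: [b2@6:L b3@7:R b4@8:L b1@9:R]
Beat 6 (L): throw ball2 h=9 -> lands@15:R; in-air after throw: [b3@7:R b4@8:L b1@9:R b2@15:R]
Beat 7 (R): throw ball3 h=5 -> lands@12:L; in-air after throw: [b4@8:L b1@9:R b3@12:L b2@15:R]
Beat 8 (L): throw ball4 h=3 -> lands@11:R; in-air after throw: [b1@9:R b4@11:R b3@12:L b2@15:R]
Beat 9 (R): throw ball1 h=1 -> lands@10:L; in-air after throw: [b1@10:L b4@11:R b3@12:L b2@15:R]
Beat 10 (L): throw ball1 h=4 -> lands@14:L; in-air after throw: [b4@11:R b3@12:L b1@14:L b2@15:R]
Ball 1: thrown@0 h=9 -> first land @9; rethrown@9 h=1 -> second land @10

Answer: 9 10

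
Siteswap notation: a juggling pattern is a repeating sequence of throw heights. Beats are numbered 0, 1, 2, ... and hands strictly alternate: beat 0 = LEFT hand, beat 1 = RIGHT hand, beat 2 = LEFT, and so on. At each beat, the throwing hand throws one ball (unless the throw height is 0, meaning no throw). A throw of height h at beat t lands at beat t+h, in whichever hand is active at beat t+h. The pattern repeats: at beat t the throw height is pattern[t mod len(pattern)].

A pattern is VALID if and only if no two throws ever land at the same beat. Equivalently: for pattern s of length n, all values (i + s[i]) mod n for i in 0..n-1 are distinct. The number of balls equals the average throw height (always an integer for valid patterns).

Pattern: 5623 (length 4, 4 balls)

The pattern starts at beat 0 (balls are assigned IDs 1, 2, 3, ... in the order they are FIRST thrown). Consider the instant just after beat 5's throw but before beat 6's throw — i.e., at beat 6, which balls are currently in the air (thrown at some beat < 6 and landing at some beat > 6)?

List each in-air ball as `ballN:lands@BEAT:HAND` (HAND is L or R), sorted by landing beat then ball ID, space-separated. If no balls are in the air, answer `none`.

Answer: ball2:lands@7:R ball3:lands@9:R ball1:lands@11:R

Derivation:
Beat 0 (L): throw ball1 h=5 -> lands@5:R; in-air after throw: [b1@5:R]
Beat 1 (R): throw ball2 h=6 -> lands@7:R; in-air after throw: [b1@5:R b2@7:R]
Beat 2 (L): throw ball3 h=2 -> lands@4:L; in-air after throw: [b3@4:L b1@5:R b2@7:R]
Beat 3 (R): throw ball4 h=3 -> lands@6:L; in-air after throw: [b3@4:L b1@5:R b4@6:L b2@7:R]
Beat 4 (L): throw ball3 h=5 -> lands@9:R; in-air after throw: [b1@5:R b4@6:L b2@7:R b3@9:R]
Beat 5 (R): throw ball1 h=6 -> lands@11:R; in-air after throw: [b4@6:L b2@7:R b3@9:R b1@11:R]
Beat 6 (L): throw ball4 h=2 -> lands@8:L; in-air after throw: [b2@7:R b4@8:L b3@9:R b1@11:R]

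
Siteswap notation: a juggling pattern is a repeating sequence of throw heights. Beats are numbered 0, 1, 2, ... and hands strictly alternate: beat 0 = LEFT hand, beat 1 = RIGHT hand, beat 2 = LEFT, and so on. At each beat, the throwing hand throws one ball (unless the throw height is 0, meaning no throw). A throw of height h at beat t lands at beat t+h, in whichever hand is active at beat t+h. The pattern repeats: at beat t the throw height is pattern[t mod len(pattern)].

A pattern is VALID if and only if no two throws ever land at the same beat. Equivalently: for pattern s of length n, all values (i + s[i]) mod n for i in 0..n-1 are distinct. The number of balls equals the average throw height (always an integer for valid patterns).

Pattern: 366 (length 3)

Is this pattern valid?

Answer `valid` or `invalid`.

Answer: valid

Derivation:
i=0: (i + s[i]) mod n = (0 + 3) mod 3 = 0
i=1: (i + s[i]) mod n = (1 + 6) mod 3 = 1
i=2: (i + s[i]) mod n = (2 + 6) mod 3 = 2
Residues: [0, 1, 2], distinct: True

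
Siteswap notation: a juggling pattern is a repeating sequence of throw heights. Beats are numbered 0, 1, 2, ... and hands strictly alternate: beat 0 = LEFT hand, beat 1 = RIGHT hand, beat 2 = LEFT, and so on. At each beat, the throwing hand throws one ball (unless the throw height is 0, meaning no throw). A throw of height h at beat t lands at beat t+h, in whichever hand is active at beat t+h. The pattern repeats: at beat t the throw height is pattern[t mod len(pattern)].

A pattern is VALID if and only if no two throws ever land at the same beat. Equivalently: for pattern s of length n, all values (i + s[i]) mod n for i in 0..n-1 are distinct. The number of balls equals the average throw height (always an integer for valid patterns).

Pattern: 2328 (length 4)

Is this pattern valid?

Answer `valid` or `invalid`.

Answer: invalid

Derivation:
i=0: (i + s[i]) mod n = (0 + 2) mod 4 = 2
i=1: (i + s[i]) mod n = (1 + 3) mod 4 = 0
i=2: (i + s[i]) mod n = (2 + 2) mod 4 = 0
i=3: (i + s[i]) mod n = (3 + 8) mod 4 = 3
Residues: [2, 0, 0, 3], distinct: False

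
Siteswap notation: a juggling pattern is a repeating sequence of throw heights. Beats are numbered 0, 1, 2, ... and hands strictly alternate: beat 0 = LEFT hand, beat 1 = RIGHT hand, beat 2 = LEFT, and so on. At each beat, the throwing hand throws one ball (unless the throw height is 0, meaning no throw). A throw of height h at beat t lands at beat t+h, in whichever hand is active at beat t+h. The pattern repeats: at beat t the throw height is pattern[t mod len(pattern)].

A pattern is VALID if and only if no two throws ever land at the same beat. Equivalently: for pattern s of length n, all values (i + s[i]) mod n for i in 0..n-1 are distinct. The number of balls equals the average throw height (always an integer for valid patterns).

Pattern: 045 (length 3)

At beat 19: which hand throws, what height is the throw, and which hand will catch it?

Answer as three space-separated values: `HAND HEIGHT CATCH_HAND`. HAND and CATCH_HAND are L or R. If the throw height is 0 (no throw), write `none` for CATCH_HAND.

Answer: R 4 R

Derivation:
Beat 19: 19 mod 2 = 1, so hand = R
Throw height = pattern[19 mod 3] = pattern[1] = 4
Lands at beat 19+4=23, 23 mod 2 = 1, so catch hand = R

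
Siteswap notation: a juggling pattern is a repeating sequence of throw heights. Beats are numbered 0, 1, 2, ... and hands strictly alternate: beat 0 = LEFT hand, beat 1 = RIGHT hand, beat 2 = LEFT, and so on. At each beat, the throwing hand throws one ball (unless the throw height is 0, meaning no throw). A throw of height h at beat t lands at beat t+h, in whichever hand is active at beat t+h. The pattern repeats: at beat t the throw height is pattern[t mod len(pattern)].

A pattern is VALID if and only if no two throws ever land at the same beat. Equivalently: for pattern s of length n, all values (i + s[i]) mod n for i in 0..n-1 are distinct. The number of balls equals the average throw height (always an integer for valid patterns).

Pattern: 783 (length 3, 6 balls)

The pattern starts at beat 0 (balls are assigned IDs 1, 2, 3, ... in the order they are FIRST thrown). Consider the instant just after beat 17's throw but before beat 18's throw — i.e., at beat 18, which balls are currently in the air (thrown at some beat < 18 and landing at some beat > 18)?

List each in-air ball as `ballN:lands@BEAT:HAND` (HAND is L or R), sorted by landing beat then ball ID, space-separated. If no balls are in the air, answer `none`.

Beat 0 (L): throw ball1 h=7 -> lands@7:R; in-air after throw: [b1@7:R]
Beat 1 (R): throw ball2 h=8 -> lands@9:R; in-air after throw: [b1@7:R b2@9:R]
Beat 2 (L): throw ball3 h=3 -> lands@5:R; in-air after throw: [b3@5:R b1@7:R b2@9:R]
Beat 3 (R): throw ball4 h=7 -> lands@10:L; in-air after throw: [b3@5:R b1@7:R b2@9:R b4@10:L]
Beat 4 (L): throw ball5 h=8 -> lands@12:L; in-air after throw: [b3@5:R b1@7:R b2@9:R b4@10:L b5@12:L]
Beat 5 (R): throw ball3 h=3 -> lands@8:L; in-air after throw: [b1@7:R b3@8:L b2@9:R b4@10:L b5@12:L]
Beat 6 (L): throw ball6 h=7 -> lands@13:R; in-air after throw: [b1@7:R b3@8:L b2@9:R b4@10:L b5@12:L b6@13:R]
Beat 7 (R): throw ball1 h=8 -> lands@15:R; in-air after throw: [b3@8:L b2@9:R b4@10:L b5@12:L b6@13:R b1@15:R]
Beat 8 (L): throw ball3 h=3 -> lands@11:R; in-air after throw: [b2@9:R b4@10:L b3@11:R b5@12:L b6@13:R b1@15:R]
Beat 9 (R): throw ball2 h=7 -> lands@16:L; in-air after throw: [b4@10:L b3@11:R b5@12:L b6@13:R b1@15:R b2@16:L]
Beat 10 (L): throw ball4 h=8 -> lands@18:L; in-air after throw: [b3@11:R b5@12:L b6@13:R b1@15:R b2@16:L b4@18:L]
Beat 11 (R): throw ball3 h=3 -> lands@14:L; in-air after throw: [b5@12:L b6@13:R b3@14:L b1@15:R b2@16:L b4@18:L]
Beat 12 (L): throw ball5 h=7 -> lands@19:R; in-air after throw: [b6@13:R b3@14:L b1@15:R b2@16:L b4@18:L b5@19:R]
Beat 13 (R): throw ball6 h=8 -> lands@21:R; in-air after throw: [b3@14:L b1@15:R b2@16:L b4@18:L b5@19:R b6@21:R]
Beat 14 (L): throw ball3 h=3 -> lands@17:R; in-air after throw: [b1@15:R b2@16:L b3@17:R b4@18:L b5@19:R b6@21:R]
Beat 15 (R): throw ball1 h=7 -> lands@22:L; in-air after throw: [b2@16:L b3@17:R b4@18:L b5@19:R b6@21:R b1@22:L]
Beat 16 (L): throw ball2 h=8 -> lands@24:L; in-air after throw: [b3@17:R b4@18:L b5@19:R b6@21:R b1@22:L b2@24:L]
Beat 17 (R): throw ball3 h=3 -> lands@20:L; in-air after throw: [b4@18:L b5@19:R b3@20:L b6@21:R b1@22:L b2@24:L]
Beat 18 (L): throw ball4 h=7 -> lands@25:R; in-air after throw: [b5@19:R b3@20:L b6@21:R b1@22:L b2@24:L b4@25:R]

Answer: ball5:lands@19:R ball3:lands@20:L ball6:lands@21:R ball1:lands@22:L ball2:lands@24:L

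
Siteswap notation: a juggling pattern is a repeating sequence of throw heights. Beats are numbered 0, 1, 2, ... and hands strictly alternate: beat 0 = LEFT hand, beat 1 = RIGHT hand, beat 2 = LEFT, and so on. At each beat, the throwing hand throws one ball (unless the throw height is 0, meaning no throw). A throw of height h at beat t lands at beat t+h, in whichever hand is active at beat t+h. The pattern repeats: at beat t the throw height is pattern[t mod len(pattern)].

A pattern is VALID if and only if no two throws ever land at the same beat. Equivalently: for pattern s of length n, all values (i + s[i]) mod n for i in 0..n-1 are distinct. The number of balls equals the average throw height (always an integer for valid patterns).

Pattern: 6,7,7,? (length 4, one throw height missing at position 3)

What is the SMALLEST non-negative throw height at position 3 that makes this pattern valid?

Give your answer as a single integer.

i=0: (0 + 6) mod 4 = 2
i=1: (1 + 7) mod 4 = 0
i=2: (2 + 7) mod 4 = 1
i=3: s[i]=? (unknown)
Known residues: [0, 1, 2]; need a permutation of 0..3, so missing residue r = 3
Need (3 + s) mod 4 = 3; smallest s = (3 - 3) mod 4 = 0

Answer: 0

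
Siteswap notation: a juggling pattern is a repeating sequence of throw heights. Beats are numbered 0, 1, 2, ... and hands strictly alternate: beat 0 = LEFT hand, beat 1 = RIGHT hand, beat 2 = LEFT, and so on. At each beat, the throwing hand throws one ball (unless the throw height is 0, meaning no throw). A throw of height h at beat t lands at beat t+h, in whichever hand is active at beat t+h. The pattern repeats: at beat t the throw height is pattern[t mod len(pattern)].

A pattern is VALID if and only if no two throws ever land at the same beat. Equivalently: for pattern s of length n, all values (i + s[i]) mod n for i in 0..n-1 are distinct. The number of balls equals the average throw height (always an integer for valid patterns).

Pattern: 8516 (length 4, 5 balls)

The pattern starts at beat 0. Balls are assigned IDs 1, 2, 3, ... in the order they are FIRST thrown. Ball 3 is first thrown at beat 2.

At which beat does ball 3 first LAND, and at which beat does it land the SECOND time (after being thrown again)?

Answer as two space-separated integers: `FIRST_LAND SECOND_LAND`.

Beat 0 (L): throw ball1 h=8 -> lands@8:L; in-air after throw: [b1@8:L]
Beat 1 (R): throw ball2 h=5 -> lands@6:L; in-air after throw: [b2@6:L b1@8:L]
Beat 2 (L): throw ball3 h=1 -> lands@3:R; in-air after throw: [b3@3:R b2@6:L b1@8:L]
Beat 3 (R): throw ball3 h=6 -> lands@9:R; in-air after throw: [b2@6:L b1@8:L b3@9:R]
Beat 4 (L): throw ball4 h=8 -> lands@12:L; in-air after throw: [b2@6:L b1@8:L b3@9:R b4@12:L]
Beat 5 (R): throw ball5 h=5 -> lands@10:L; in-air after throw: [b2@6:L b1@8:L b3@9:R b5@10:L b4@12:L]
Beat 6 (L): throw ball2 h=1 -> lands@7:R; in-air after throw: [b2@7:R b1@8:L b3@9:R b5@10:L b4@12:L]
Beat 7 (R): throw ball2 h=6 -> lands@13:R; in-air after throw: [b1@8:L b3@9:R b5@10:L b4@12:L b2@13:R]
Beat 8 (L): throw ball1 h=8 -> lands@16:L; in-air after throw: [b3@9:R b5@10:L b4@12:L b2@13:R b1@16:L]
Beat 9 (R): throw ball3 h=5 -> lands@14:L; in-air after throw: [b5@10:L b4@12:L b2@13:R b3@14:L b1@16:L]
Ball 3: thrown@2 h=1 -> first land @3; rethrown@3 h=6 -> second land @9

Answer: 3 9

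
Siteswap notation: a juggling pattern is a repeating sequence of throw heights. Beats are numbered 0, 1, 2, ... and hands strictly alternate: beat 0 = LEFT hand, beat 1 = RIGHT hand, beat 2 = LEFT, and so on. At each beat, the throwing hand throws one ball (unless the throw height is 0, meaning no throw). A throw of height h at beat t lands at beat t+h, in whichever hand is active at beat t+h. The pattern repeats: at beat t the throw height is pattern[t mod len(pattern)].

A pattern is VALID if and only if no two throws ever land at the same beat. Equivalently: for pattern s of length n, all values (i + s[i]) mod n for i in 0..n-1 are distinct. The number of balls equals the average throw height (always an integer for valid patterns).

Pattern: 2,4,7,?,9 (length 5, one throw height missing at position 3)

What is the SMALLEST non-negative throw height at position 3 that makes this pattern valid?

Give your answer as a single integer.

i=0: (0 + 2) mod 5 = 2
i=1: (1 + 4) mod 5 = 0
i=2: (2 + 7) mod 5 = 4
i=3: s[i]=? (unknown)
i=4: (4 + 9) mod 5 = 3
Known residues: [0, 2, 3, 4]; need a permutation of 0..4, so missing residue r = 1
Need (3 + s) mod 5 = 1; smallest s = (1 - 3) mod 5 = 3

Answer: 3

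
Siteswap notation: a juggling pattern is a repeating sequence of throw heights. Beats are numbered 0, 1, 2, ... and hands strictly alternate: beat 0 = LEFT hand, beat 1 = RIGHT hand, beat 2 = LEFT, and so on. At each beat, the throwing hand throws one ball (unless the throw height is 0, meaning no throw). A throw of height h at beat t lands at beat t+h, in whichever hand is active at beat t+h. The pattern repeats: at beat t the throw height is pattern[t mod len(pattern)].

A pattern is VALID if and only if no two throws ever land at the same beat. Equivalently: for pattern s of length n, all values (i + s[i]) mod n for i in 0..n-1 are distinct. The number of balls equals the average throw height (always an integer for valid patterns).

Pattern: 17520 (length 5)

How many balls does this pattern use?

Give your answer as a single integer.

Answer: 3

Derivation:
Pattern = [1, 7, 5, 2, 0], length n = 5
  position 0: throw height = 1, running sum = 1
  position 1: throw height = 7, running sum = 8
  position 2: throw height = 5, running sum = 13
  position 3: throw height = 2, running sum = 15
  position 4: throw height = 0, running sum = 15
Total sum = 15; balls = sum / n = 15 / 5 = 3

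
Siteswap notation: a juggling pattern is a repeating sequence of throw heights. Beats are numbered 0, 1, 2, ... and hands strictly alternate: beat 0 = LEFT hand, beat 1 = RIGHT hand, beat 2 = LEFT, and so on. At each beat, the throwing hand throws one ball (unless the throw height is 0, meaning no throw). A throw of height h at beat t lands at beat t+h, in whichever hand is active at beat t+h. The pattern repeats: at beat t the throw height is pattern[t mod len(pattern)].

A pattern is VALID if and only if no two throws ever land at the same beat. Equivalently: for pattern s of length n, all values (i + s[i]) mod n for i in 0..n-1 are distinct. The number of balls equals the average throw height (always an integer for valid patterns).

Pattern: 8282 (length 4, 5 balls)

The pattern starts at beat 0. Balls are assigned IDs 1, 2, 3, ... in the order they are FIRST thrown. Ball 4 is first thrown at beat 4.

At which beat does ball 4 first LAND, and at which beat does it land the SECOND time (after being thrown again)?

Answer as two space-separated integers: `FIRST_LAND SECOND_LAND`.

Answer: 12 20

Derivation:
Beat 0 (L): throw ball1 h=8 -> lands@8:L; in-air after throw: [b1@8:L]
Beat 1 (R): throw ball2 h=2 -> lands@3:R; in-air after throw: [b2@3:R b1@8:L]
Beat 2 (L): throw ball3 h=8 -> lands@10:L; in-air after throw: [b2@3:R b1@8:L b3@10:L]
Beat 3 (R): throw ball2 h=2 -> lands@5:R; in-air after throw: [b2@5:R b1@8:L b3@10:L]
Beat 4 (L): throw ball4 h=8 -> lands@12:L; in-air after throw: [b2@5:R b1@8:L b3@10:L b4@12:L]
Beat 5 (R): throw ball2 h=2 -> lands@7:R; in-air after throw: [b2@7:R b1@8:L b3@10:L b4@12:L]
Beat 6 (L): throw ball5 h=8 -> lands@14:L; in-air after throw: [b2@7:R b1@8:L b3@10:L b4@12:L b5@14:L]
Beat 7 (R): throw ball2 h=2 -> lands@9:R; in-air after throw: [b1@8:L b2@9:R b3@10:L b4@12:L b5@14:L]
Beat 8 (L): throw ball1 h=8 -> lands@16:L; in-air after throw: [b2@9:R b3@10:L b4@12:L b5@14:L b1@16:L]
Beat 9 (R): throw ball2 h=2 -> lands@11:R; in-air after throw: [b3@10:L b2@11:R b4@12:L b5@14:L b1@16:L]
Beat 10 (L): throw ball3 h=8 -> lands@18:L; in-air after throw: [b2@11:R b4@12:L b5@14:L b1@16:L b3@18:L]
Beat 11 (R): throw ball2 h=2 -> lands@13:R; in-air after throw: [b4@12:L b2@13:R b5@14:L b1@16:L b3@18:L]
Beat 12 (L): throw ball4 h=8 -> lands@20:L; in-air after throw: [b2@13:R b5@14:L b1@16:L b3@18:L b4@20:L]
Beat 13 (R): throw ball2 h=2 -> lands@15:R; in-air after throw: [b5@14:L b2@15:R b1@16:L b3@18:L b4@20:L]
Beat 14 (L): throw ball5 h=8 -> lands@22:L; in-air after throw: [b2@15:R b1@16:L b3@18:L b4@20:L b5@22:L]
Beat 15 (R): throw ball2 h=2 -> lands@17:R; in-air after throw: [b1@16:L b2@17:R b3@18:L b4@20:L b5@22:L]
Beat 16 (L): throw ball1 h=8 -> lands@24:L; in-air after throw: [b2@17:R b3@18:L b4@20:L b5@22:L b1@24:L]
Beat 17 (R): throw ball2 h=2 -> lands@19:R; in-air after throw: [b3@18:L b2@19:R b4@20:L b5@22:L b1@24:L]
Ball 4: thrown@4 h=8 -> first land @12; rethrown@12 h=8 -> second land @20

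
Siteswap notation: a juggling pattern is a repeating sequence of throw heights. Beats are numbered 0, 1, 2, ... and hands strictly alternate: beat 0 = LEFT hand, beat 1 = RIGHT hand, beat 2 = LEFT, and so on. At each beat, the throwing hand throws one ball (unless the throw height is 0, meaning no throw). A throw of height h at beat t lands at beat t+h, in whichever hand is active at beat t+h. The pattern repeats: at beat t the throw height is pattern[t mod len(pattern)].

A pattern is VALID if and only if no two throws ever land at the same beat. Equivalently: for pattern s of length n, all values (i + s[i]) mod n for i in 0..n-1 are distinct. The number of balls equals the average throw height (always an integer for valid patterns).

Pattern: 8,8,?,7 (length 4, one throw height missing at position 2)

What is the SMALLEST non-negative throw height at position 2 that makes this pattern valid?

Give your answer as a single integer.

i=0: (0 + 8) mod 4 = 0
i=1: (1 + 8) mod 4 = 1
i=2: s[i]=? (unknown)
i=3: (3 + 7) mod 4 = 2
Known residues: [0, 1, 2]; need a permutation of 0..3, so missing residue r = 3
Need (2 + s) mod 4 = 3; smallest s = (3 - 2) mod 4 = 1

Answer: 1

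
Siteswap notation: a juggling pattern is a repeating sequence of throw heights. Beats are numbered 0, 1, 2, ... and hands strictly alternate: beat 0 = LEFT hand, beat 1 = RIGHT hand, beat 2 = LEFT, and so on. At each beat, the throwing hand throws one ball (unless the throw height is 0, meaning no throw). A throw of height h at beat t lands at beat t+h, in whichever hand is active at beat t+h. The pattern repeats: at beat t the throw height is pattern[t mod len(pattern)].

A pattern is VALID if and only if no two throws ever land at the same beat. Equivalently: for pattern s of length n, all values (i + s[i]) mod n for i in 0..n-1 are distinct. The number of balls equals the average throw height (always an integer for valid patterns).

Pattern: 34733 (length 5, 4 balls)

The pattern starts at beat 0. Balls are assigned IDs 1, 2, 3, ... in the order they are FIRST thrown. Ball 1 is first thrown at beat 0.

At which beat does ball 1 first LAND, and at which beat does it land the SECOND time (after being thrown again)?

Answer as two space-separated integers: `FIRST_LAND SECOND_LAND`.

Beat 0 (L): throw ball1 h=3 -> lands@3:R; in-air after throw: [b1@3:R]
Beat 1 (R): throw ball2 h=4 -> lands@5:R; in-air after throw: [b1@3:R b2@5:R]
Beat 2 (L): throw ball3 h=7 -> lands@9:R; in-air after throw: [b1@3:R b2@5:R b3@9:R]
Beat 3 (R): throw ball1 h=3 -> lands@6:L; in-air after throw: [b2@5:R b1@6:L b3@9:R]
Beat 4 (L): throw ball4 h=3 -> lands@7:R; in-air after throw: [b2@5:R b1@6:L b4@7:R b3@9:R]
Beat 5 (R): throw ball2 h=3 -> lands@8:L; in-air after throw: [b1@6:L b4@7:R b2@8:L b3@9:R]
Beat 6 (L): throw ball1 h=4 -> lands@10:L; in-air after throw: [b4@7:R b2@8:L b3@9:R b1@10:L]
Ball 1: thrown@0 h=3 -> first land @3; rethrown@3 h=3 -> second land @6

Answer: 3 6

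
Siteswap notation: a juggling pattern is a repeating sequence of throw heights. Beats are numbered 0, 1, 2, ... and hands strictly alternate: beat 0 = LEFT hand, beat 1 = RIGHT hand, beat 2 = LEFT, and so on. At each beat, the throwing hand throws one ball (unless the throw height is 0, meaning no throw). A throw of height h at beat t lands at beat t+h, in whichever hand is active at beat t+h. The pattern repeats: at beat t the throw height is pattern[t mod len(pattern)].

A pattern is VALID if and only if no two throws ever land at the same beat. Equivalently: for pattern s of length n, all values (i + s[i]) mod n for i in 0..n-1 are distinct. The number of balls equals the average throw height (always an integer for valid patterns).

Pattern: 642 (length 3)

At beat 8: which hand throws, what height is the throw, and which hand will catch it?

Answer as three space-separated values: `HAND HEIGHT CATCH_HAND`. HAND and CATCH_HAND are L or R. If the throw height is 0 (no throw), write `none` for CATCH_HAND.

Answer: L 2 L

Derivation:
Beat 8: 8 mod 2 = 0, so hand = L
Throw height = pattern[8 mod 3] = pattern[2] = 2
Lands at beat 8+2=10, 10 mod 2 = 0, so catch hand = L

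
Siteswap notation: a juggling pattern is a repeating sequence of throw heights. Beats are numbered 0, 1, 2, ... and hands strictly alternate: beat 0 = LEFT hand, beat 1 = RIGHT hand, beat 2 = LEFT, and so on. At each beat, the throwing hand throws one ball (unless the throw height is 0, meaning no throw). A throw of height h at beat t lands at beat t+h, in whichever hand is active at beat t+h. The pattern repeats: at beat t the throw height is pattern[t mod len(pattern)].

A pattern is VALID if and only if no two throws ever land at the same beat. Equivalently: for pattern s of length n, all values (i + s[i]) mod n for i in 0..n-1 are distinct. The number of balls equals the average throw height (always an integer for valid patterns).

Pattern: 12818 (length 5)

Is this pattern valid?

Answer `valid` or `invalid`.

Answer: valid

Derivation:
i=0: (i + s[i]) mod n = (0 + 1) mod 5 = 1
i=1: (i + s[i]) mod n = (1 + 2) mod 5 = 3
i=2: (i + s[i]) mod n = (2 + 8) mod 5 = 0
i=3: (i + s[i]) mod n = (3 + 1) mod 5 = 4
i=4: (i + s[i]) mod n = (4 + 8) mod 5 = 2
Residues: [1, 3, 0, 4, 2], distinct: True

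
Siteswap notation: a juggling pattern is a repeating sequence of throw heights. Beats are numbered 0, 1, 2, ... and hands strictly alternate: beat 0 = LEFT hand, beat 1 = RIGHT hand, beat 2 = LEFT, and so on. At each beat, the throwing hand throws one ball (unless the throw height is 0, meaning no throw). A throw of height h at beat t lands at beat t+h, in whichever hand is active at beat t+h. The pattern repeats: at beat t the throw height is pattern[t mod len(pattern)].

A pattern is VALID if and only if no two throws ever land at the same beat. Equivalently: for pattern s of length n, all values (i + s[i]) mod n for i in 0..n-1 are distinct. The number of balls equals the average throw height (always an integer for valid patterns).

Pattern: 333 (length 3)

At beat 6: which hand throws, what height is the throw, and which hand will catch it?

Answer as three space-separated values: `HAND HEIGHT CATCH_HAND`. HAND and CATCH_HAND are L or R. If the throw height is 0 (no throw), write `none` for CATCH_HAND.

Beat 6: 6 mod 2 = 0, so hand = L
Throw height = pattern[6 mod 3] = pattern[0] = 3
Lands at beat 6+3=9, 9 mod 2 = 1, so catch hand = R

Answer: L 3 R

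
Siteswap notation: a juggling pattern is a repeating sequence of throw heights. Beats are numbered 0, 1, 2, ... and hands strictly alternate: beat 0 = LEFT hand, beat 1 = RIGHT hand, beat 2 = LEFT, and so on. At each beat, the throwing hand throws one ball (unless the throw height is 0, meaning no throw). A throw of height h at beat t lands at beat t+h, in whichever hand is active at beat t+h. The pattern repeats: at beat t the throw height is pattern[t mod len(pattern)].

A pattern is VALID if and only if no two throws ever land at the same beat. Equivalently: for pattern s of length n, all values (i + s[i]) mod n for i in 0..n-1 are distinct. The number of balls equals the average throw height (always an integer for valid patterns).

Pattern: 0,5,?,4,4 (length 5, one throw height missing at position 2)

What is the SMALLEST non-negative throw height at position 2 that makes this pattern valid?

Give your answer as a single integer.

i=0: (0 + 0) mod 5 = 0
i=1: (1 + 5) mod 5 = 1
i=2: s[i]=? (unknown)
i=3: (3 + 4) mod 5 = 2
i=4: (4 + 4) mod 5 = 3
Known residues: [0, 1, 2, 3]; need a permutation of 0..4, so missing residue r = 4
Need (2 + s) mod 5 = 4; smallest s = (4 - 2) mod 5 = 2

Answer: 2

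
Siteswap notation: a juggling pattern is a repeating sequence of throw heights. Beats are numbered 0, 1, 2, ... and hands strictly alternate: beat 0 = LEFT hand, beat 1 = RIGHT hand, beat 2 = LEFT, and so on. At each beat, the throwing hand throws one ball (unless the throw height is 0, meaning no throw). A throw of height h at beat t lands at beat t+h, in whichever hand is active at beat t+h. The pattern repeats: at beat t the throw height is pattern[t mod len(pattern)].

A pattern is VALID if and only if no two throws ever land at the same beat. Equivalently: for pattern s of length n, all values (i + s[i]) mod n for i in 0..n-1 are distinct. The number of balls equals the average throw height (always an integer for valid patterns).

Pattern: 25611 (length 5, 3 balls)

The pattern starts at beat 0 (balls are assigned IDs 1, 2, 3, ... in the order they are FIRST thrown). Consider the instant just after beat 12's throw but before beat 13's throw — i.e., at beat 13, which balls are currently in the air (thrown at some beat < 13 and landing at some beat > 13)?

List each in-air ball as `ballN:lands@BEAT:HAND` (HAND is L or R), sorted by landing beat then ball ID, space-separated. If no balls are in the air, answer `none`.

Answer: ball2:lands@16:L ball1:lands@18:L

Derivation:
Beat 0 (L): throw ball1 h=2 -> lands@2:L; in-air after throw: [b1@2:L]
Beat 1 (R): throw ball2 h=5 -> lands@6:L; in-air after throw: [b1@2:L b2@6:L]
Beat 2 (L): throw ball1 h=6 -> lands@8:L; in-air after throw: [b2@6:L b1@8:L]
Beat 3 (R): throw ball3 h=1 -> lands@4:L; in-air after throw: [b3@4:L b2@6:L b1@8:L]
Beat 4 (L): throw ball3 h=1 -> lands@5:R; in-air after throw: [b3@5:R b2@6:L b1@8:L]
Beat 5 (R): throw ball3 h=2 -> lands@7:R; in-air after throw: [b2@6:L b3@7:R b1@8:L]
Beat 6 (L): throw ball2 h=5 -> lands@11:R; in-air after throw: [b3@7:R b1@8:L b2@11:R]
Beat 7 (R): throw ball3 h=6 -> lands@13:R; in-air after throw: [b1@8:L b2@11:R b3@13:R]
Beat 8 (L): throw ball1 h=1 -> lands@9:R; in-air after throw: [b1@9:R b2@11:R b3@13:R]
Beat 9 (R): throw ball1 h=1 -> lands@10:L; in-air after throw: [b1@10:L b2@11:R b3@13:R]
Beat 10 (L): throw ball1 h=2 -> lands@12:L; in-air after throw: [b2@11:R b1@12:L b3@13:R]
Beat 11 (R): throw ball2 h=5 -> lands@16:L; in-air after throw: [b1@12:L b3@13:R b2@16:L]
Beat 12 (L): throw ball1 h=6 -> lands@18:L; in-air after throw: [b3@13:R b2@16:L b1@18:L]
Beat 13 (R): throw ball3 h=1 -> lands@14:L; in-air after throw: [b3@14:L b2@16:L b1@18:L]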